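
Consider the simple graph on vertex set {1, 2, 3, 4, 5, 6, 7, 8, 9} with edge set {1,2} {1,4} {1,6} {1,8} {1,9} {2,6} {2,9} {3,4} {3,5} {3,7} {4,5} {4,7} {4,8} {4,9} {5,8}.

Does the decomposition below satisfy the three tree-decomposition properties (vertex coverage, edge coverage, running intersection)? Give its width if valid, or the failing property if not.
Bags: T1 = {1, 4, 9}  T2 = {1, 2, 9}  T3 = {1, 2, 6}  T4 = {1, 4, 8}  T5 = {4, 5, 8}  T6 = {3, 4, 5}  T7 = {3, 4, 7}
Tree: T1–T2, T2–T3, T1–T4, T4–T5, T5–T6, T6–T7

Every vertex of G appears in some bag (union = {1, 2, 3, 4, 5, 6, 7, 8, 9}); every edge is covered by a bag; and for each vertex v the set of bags containing v is connected in the bag tree. The decomposition is therefore valid. The largest bag has 3 vertices, so the width is 2.

Yes; width 2.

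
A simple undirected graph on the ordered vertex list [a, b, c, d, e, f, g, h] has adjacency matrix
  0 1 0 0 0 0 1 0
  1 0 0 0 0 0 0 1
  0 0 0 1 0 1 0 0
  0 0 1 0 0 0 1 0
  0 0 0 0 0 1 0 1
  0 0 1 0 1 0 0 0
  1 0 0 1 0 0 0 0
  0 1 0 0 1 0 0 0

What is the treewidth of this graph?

2

A width-2 tree decomposition is:
Bags: B1 = {a, b, h}  B2 = {a, g, h}  B3 = {d, g, h}  B4 = {c, d, h}  B5 = {c, f, h}  B6 = {e, f, h}
Tree: B1–B2, B2–B3, B3–B4, B4–B5, B5–B6
The largest bag has 3 vertices, giving width 2; this decomposition certifies tw(G) ≤ 2. For the lower bound, G contains the cycle h–b–a–g–d–c–f–e–h, so G is not a forest; only forests have treewidth ≤ 1, hence tw(G) ≥ 2. Combining the bounds, tw(G) = 2.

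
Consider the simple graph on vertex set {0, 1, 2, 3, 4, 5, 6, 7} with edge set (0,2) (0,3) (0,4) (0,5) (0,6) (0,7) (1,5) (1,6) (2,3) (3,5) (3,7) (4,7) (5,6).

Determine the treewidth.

2

A width-2 tree decomposition is:
Bags: B1 = {0, 5, 6}  B2 = {1, 5, 6}  B3 = {0, 3, 5}  B4 = {0, 2, 3}  B5 = {0, 3, 7}  B6 = {0, 4, 7}
Tree: B1–B2, B1–B3, B3–B4, B3–B5, B5–B6
The largest bag has 3 vertices, giving width 2; this decomposition certifies tw(G) ≤ 2. For the lower bound, the 3 vertices {0, 2, 3} are pairwise adjacent, and any tree decomposition puts a clique entirely inside one bag — forcing width ≥ 2. The upper and lower bounds meet at 2, so that is the treewidth.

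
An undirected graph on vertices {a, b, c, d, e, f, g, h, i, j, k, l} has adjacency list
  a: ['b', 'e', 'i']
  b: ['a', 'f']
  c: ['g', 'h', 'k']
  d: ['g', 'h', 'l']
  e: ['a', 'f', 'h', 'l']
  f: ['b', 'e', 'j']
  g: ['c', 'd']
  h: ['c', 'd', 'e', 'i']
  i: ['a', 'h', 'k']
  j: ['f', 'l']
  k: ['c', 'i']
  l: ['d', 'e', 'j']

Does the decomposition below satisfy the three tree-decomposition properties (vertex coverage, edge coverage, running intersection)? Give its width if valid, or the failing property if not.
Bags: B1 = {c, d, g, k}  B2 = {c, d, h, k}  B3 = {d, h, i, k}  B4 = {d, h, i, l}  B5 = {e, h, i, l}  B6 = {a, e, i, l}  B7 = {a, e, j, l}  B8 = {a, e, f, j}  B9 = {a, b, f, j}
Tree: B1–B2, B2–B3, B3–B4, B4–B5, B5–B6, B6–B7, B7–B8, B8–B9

Every vertex of G appears in some bag (union = {a, b, c, d, e, f, g, h, i, j, k, l}); every edge is covered by a bag; and for each vertex v the set of bags containing v is connected in the bag tree. The decomposition is therefore valid. The largest bag has 4 vertices, so the width is 3.

Yes; width 3.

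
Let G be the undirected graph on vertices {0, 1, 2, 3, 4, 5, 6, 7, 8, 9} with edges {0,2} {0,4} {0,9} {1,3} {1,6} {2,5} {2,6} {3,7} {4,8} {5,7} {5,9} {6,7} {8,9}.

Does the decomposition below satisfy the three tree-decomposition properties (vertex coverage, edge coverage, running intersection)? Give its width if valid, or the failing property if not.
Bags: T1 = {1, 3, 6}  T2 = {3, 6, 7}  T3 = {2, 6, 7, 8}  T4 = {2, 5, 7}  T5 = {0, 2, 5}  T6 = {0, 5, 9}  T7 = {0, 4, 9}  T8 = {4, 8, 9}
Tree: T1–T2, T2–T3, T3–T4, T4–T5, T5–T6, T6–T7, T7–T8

A tree decomposition must satisfy three properties: every vertex lies in some bag; for every edge, both endpoints lie together in some bag; and for every vertex, the bags containing it form a connected subtree. Here bags containing vertex 8 are not connected in the tree, so the decomposition is invalid.

No — bags containing vertex 8 are not connected in the tree.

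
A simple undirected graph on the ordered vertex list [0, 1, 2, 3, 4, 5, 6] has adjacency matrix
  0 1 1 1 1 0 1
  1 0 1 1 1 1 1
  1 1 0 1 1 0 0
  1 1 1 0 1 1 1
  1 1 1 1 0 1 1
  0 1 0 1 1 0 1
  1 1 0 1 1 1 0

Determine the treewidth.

A width-4 tree decomposition is:
Bags: B1 = {1, 3, 4, 5, 6}  B2 = {0, 1, 3, 4, 6}  B3 = {0, 1, 2, 3, 4}
Tree: B1–B2, B2–B3
The largest bag has 5 vertices, giving width 4; this decomposition certifies tw(G) ≤ 4. Conversely, {0, 1, 2, 3, 4} is a clique of size 5, and the vertices of any clique must share a bag in every tree decomposition; so some bag has ≥ 5 vertices and tw(G) ≥ 4. Combining the bounds, tw(G) = 4.

4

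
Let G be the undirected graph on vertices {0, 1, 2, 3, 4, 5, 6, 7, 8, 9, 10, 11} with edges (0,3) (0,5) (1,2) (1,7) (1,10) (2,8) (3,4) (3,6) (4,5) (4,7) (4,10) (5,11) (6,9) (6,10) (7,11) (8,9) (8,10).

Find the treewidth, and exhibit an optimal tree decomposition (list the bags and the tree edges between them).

The largest bag has 4 vertices, giving width 3; this decomposition certifies tw(G) ≤ 3. For the lower bound: the 4 vertex sets {0,5,11}, {7}, {4}, {1,3,6,10} are disjoint, each induces a connected subgraph, and every pair is joined by at least one edge of G. Contracting each set to a single vertex therefore yields K_{4} as a minor, and since treewidth is minor-monotone, tw(G) ≥ tw(K_{4}) = 3. The upper and lower bounds meet at 3, so that is the treewidth.

Treewidth 3.
One optimal decomposition is:
Bags: B1 = {0, 5, 7, 11}  B2 = {0, 4, 5, 7}  B3 = {0, 3, 4, 7}  B4 = {1, 3, 4, 7}  B5 = {1, 3, 4, 10}  B6 = {1, 3, 6, 10}  B7 = {1, 2, 6, 10}  B8 = {2, 6, 8, 10}  B9 = {2, 6, 8, 9}
Tree: B1–B2, B2–B3, B3–B4, B4–B5, B5–B6, B6–B7, B7–B8, B8–B9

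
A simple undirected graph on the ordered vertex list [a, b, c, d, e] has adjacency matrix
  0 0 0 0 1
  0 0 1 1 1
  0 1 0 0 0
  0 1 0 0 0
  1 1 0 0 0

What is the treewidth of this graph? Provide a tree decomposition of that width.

Treewidth 1.
Bags: B1 = {b, c}  B2 = {b, e}  B3 = {b, d}  B4 = {a, e}
Tree: B1–B2, B1–B3, B2–B4

Every bag has size at most 2, so the width is 2 − 1 = 1 and tw(G) ≤ 1. Since G has at least one edge (e.g. b–c), it is not an edgeless graph, so tw(G) ≥ 1. Hence tw(G) = 1 exactly.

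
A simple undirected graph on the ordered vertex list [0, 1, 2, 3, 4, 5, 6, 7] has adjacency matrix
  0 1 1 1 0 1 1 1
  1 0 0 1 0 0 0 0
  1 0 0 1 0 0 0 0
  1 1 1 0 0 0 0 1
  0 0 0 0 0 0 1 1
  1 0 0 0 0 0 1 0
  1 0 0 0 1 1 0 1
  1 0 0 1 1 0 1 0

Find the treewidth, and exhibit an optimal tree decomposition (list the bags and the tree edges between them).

Each bag holds 3 vertices, so the decomposition has width 2, which upper-bounds the treewidth. For the lower bound, the 3 vertices {0, 1, 3} are pairwise adjacent, and any tree decomposition puts a clique entirely inside one bag — forcing width ≥ 2. Combining the bounds, tw(G) = 2.

Treewidth 2.
One optimal decomposition is:
Bags: B1 = {0, 3, 7}  B2 = {0, 1, 3}  B3 = {0, 6, 7}  B4 = {0, 2, 3}  B5 = {0, 5, 6}  B6 = {4, 6, 7}
Tree: B1–B2, B1–B3, B1–B4, B3–B5, B3–B6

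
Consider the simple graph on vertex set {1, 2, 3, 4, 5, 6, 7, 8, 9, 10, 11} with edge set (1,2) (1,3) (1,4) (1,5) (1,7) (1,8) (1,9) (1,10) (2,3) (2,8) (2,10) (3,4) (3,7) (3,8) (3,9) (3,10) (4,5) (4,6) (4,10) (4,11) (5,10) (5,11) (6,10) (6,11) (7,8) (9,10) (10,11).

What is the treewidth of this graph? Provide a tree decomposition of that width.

Every bag has size at most 4, so the width is 4 − 1 = 3 and tw(G) ≤ 3. For the lower bound, the 4 vertices {1, 2, 3, 8} are pairwise adjacent, and any tree decomposition puts a clique entirely inside one bag — forcing width ≥ 3. Combining the bounds, tw(G) = 3.

Treewidth 3.
One such decomposition:
Bags: B1 = {1, 2, 3, 10}  B2 = {1, 3, 4, 10}  B3 = {1, 3, 9, 10}  B4 = {1, 2, 3, 8}  B5 = {1, 4, 5, 10}  B6 = {4, 5, 10, 11}  B7 = {1, 3, 7, 8}  B8 = {4, 6, 10, 11}
Tree: B1–B2, B1–B3, B1–B4, B2–B5, B5–B6, B4–B7, B6–B8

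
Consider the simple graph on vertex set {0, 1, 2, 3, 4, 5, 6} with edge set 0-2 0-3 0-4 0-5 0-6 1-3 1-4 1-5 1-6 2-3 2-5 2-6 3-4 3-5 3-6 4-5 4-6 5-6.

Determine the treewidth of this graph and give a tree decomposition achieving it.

The largest bag has 5 vertices, giving width 4; this decomposition certifies tw(G) ≤ 4. On the other hand G contains the 5-clique {0, 2, 3, 5, 6}. A clique must lie in a single bag of any decomposition, so no decomposition can have width below 4. Combining the bounds, tw(G) = 4.

Treewidth 4.
Bags: B1 = {0, 3, 4, 5, 6}  B2 = {1, 3, 4, 5, 6}  B3 = {0, 2, 3, 5, 6}
Tree: B1–B2, B1–B3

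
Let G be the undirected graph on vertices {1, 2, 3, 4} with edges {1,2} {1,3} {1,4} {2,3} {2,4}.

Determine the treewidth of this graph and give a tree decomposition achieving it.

Each bag holds 3 vertices, so the decomposition has width 2, which upper-bounds the treewidth. On the other hand G contains the 3-clique {1, 2, 3}. A clique must lie in a single bag of any decomposition, so no decomposition can have width below 2. The upper and lower bounds meet at 2, so that is the treewidth.

Treewidth 2.
Bags: B1 = {1, 2, 3}  B2 = {1, 2, 4}
Tree: B1–B2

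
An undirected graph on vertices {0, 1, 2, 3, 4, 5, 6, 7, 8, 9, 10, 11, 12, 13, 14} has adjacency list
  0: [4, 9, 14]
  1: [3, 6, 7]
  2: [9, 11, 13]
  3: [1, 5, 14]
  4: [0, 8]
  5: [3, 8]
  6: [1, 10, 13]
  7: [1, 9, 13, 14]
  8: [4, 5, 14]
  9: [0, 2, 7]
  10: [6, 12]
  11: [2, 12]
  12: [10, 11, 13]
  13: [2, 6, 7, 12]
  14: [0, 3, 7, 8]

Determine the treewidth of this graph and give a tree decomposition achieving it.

Each bag holds 4 vertices, so the decomposition has width 3, which upper-bounds the treewidth. For the lower bound: the 4 vertex sets {10,11,12}, {6}, {13}, {1,2,7,9} are disjoint, each induces a connected subgraph, and every pair is joined by at least one edge of G. Contracting each set to a single vertex therefore yields K_{4} as a minor, and since treewidth is minor-monotone, tw(G) ≥ tw(K_{4}) = 3. Hence tw(G) = 3 exactly.

Treewidth 3.
Bags: B1 = {6, 10, 11, 12}  B2 = {6, 11, 12, 13}  B3 = {2, 6, 11, 13}  B4 = {1, 2, 6, 13}  B5 = {1, 2, 7, 13}  B6 = {1, 2, 7, 9}  B7 = {1, 3, 7, 9}  B8 = {3, 7, 9, 14}  B9 = {0, 3, 9, 14}  B10 = {0, 3, 5, 14}  B11 = {0, 5, 8, 14}  B12 = {0, 4, 5, 8}
Tree: B1–B2, B2–B3, B3–B4, B4–B5, B5–B6, B6–B7, B7–B8, B8–B9, B9–B10, B10–B11, B11–B12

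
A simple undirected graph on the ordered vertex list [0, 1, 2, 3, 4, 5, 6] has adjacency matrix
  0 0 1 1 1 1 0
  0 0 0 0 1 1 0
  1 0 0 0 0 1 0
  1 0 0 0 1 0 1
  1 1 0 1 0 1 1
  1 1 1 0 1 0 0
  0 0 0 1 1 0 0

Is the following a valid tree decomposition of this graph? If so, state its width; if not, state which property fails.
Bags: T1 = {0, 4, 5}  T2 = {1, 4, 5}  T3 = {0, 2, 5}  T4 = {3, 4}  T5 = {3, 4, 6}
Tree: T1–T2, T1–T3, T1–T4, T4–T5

No — edge (0,3) lies in no bag.

A tree decomposition must satisfy three properties: every vertex lies in some bag; for every edge, both endpoints lie together in some bag; and for every vertex, the bags containing it form a connected subtree. Here edge (0,3) lies in no bag, so the decomposition is invalid.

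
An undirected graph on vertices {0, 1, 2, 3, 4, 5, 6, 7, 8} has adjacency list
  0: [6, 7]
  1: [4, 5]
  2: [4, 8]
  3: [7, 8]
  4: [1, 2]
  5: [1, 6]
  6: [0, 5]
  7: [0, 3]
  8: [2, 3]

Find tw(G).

A width-2 tree decomposition is:
Bags: B1 = {1, 4, 5}  B2 = {4, 5, 6}  B3 = {0, 4, 6}  B4 = {0, 4, 7}  B5 = {3, 4, 7}  B6 = {3, 4, 8}  B7 = {2, 4, 8}
Tree: B1–B2, B2–B3, B3–B4, B4–B5, B5–B6, B6–B7
The largest bag has 3 vertices, giving width 2; this decomposition certifies tw(G) ≤ 2. For the lower bound, G contains the cycle 4–1–5–6–0–7–3–8–2–4, so G is not a forest; only forests have treewidth ≤ 1, hence tw(G) ≥ 2. Therefore the treewidth is 2.

2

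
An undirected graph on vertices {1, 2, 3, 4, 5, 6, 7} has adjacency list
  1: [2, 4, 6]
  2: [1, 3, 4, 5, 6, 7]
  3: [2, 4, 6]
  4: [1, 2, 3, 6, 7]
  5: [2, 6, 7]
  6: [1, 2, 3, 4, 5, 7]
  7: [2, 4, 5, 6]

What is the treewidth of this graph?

3

A width-3 tree decomposition is:
Bags: B1 = {2, 3, 4, 6}  B2 = {2, 4, 6, 7}  B3 = {1, 2, 4, 6}  B4 = {2, 5, 6, 7}
Tree: B1–B2, B2–B3, B2–B4
Every bag has size at most 4, so the width is 4 − 1 = 3 and tw(G) ≤ 3. On the other hand G contains the 4-clique {1, 2, 4, 6}. A clique must lie in a single bag of any decomposition, so no decomposition can have width below 3. Combining the bounds, tw(G) = 3.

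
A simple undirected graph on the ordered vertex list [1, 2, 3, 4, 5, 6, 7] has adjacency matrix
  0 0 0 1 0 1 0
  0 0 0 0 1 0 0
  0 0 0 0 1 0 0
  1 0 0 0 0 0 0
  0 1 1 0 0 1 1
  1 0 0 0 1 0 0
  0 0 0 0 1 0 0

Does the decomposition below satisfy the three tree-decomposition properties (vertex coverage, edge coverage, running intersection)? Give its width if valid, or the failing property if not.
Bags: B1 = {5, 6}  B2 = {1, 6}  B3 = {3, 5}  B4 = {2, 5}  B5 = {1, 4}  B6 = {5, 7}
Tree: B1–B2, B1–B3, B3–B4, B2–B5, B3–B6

Checking the three conditions: (i) the bags cover all of {1, 2, 3, 4, 5, 6, 7}; (ii) for each edge, some bag contains both endpoints; (iii) the bags containing any fixed vertex form a subtree. All hold, so the decomposition is valid with width 2 − 1 = 1.

Yes; width 1.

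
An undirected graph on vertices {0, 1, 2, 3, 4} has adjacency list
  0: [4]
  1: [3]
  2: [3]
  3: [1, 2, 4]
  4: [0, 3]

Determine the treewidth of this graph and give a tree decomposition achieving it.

Treewidth 1.
Bags: B1 = {3, 4}  B2 = {1, 3}  B3 = {0, 4}  B4 = {2, 3}
Tree: B1–B2, B1–B3, B1–B4

The largest bag has 2 vertices, giving width 1; this decomposition certifies tw(G) ≤ 1. G has an edge, so its treewidth is at least 1. Therefore the treewidth is 1.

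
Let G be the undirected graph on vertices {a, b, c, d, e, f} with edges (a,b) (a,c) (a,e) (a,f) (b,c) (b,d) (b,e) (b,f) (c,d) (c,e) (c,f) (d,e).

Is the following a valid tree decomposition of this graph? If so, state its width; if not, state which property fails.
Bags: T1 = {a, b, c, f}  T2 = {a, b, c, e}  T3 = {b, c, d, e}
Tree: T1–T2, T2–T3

Yes; width 3.

Every vertex of G appears in some bag (union = {a, b, c, d, e, f}); every edge is covered by a bag; and for each vertex v the set of bags containing v is connected in the bag tree. The decomposition is therefore valid. The largest bag has 4 vertices, so the width is 3.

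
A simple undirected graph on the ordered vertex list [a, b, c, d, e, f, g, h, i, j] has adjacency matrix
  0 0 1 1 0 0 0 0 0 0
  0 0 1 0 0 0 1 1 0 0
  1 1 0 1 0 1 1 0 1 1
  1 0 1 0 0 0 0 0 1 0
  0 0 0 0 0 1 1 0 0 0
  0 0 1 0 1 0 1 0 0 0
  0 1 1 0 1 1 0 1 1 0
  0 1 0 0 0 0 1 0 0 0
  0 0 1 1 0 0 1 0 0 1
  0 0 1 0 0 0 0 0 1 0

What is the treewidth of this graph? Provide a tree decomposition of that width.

Treewidth 2.
Bags: B1 = {b, g, h}  B2 = {b, c, g}  B3 = {c, g, i}  B4 = {c, f, g}  B5 = {e, f, g}  B6 = {c, d, i}  B7 = {a, c, d}  B8 = {c, i, j}
Tree: B1–B2, B2–B3, B2–B4, B4–B5, B3–B6, B6–B7, B6–B8

Every bag has size at most 3, so the width is 3 − 1 = 2 and tw(G) ≤ 2. Conversely, {e, f, g} is a clique of size 3, and the vertices of any clique must share a bag in every tree decomposition; so some bag has ≥ 3 vertices and tw(G) ≥ 2. Hence tw(G) = 2 exactly.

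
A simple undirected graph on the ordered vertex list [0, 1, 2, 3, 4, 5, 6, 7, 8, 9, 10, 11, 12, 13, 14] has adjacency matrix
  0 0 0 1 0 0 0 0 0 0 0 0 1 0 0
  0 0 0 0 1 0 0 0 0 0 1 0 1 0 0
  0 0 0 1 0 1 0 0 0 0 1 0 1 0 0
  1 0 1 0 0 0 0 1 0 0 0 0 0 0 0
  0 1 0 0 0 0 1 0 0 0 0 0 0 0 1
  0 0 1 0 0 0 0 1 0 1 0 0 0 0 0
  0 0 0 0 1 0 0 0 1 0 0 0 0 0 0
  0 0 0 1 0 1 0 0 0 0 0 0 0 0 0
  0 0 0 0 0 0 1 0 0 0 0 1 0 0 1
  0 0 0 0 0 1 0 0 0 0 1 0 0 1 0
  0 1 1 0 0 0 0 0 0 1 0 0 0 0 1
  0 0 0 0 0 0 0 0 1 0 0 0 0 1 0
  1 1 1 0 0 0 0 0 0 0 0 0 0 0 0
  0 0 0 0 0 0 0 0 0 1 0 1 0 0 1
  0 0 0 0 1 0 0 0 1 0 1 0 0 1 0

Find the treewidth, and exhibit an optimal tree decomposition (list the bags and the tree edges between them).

Treewidth 3.
One such decomposition:
Bags: B1 = {6, 8, 11, 13}  B2 = {6, 8, 13, 14}  B3 = {4, 6, 13, 14}  B4 = {4, 9, 13, 14}  B5 = {4, 9, 10, 14}  B6 = {1, 4, 9, 10}  B7 = {1, 5, 9, 10}  B8 = {1, 2, 5, 10}  B9 = {1, 2, 5, 12}  B10 = {2, 5, 7, 12}  B11 = {2, 3, 7, 12}  B12 = {0, 3, 7, 12}
Tree: B1–B2, B2–B3, B3–B4, B4–B5, B5–B6, B6–B7, B7–B8, B8–B9, B9–B10, B10–B11, B11–B12

Every bag has size at most 4, so the width is 4 − 1 = 3 and tw(G) ≤ 3. For the lower bound: the 4 vertex sets {6,8,11}, {13}, {14}, {1,4,9,10} are disjoint, each induces a connected subgraph, and every pair is joined by at least one edge of G. Contracting each set to a single vertex therefore yields K_{4} as a minor, and since treewidth is minor-monotone, tw(G) ≥ tw(K_{4}) = 3. Hence tw(G) = 3 exactly.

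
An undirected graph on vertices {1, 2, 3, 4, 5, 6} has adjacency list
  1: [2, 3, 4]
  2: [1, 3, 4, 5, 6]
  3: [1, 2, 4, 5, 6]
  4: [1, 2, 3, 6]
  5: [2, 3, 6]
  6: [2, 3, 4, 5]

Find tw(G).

3

A width-3 tree decomposition is:
Bags: B1 = {2, 3, 4, 6}  B2 = {2, 3, 5, 6}  B3 = {1, 2, 3, 4}
Tree: B1–B2, B1–B3
Each bag holds 4 vertices, so the decomposition has width 3, which upper-bounds the treewidth. Conversely, {1, 2, 3, 4} is a clique of size 4, and the vertices of any clique must share a bag in every tree decomposition; so some bag has ≥ 4 vertices and tw(G) ≥ 3. Therefore the treewidth is 3.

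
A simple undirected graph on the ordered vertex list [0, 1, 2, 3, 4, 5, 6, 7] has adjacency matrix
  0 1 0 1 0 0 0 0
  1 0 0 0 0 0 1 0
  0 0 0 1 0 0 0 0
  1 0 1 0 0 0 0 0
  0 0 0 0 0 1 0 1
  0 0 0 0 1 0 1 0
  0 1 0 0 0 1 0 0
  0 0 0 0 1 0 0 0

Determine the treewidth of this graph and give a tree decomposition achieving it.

Treewidth 1.
Bags: B1 = {4, 7}  B2 = {4, 5}  B3 = {5, 6}  B4 = {1, 6}  B5 = {0, 1}  B6 = {0, 3}  B7 = {2, 3}
Tree: B1–B2, B2–B3, B3–B4, B4–B5, B5–B6, B6–B7

Every bag has size at most 2, so the width is 2 − 1 = 1 and tw(G) ≤ 1. G has an edge, so its treewidth is at least 1. Combining the bounds, tw(G) = 1.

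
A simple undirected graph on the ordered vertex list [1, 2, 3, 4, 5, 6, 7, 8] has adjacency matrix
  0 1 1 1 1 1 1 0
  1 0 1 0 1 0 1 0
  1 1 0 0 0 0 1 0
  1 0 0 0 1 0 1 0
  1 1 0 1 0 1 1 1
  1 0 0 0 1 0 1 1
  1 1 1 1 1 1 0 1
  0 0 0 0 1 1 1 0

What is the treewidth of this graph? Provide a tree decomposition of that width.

Treewidth 3.
Bags: B1 = {1, 4, 5, 7}  B2 = {1, 5, 6, 7}  B3 = {1, 2, 5, 7}  B4 = {1, 2, 3, 7}  B5 = {5, 6, 7, 8}
Tree: B1–B2, B1–B3, B3–B4, B2–B5

The largest bag has 4 vertices, giving width 3; this decomposition certifies tw(G) ≤ 3. Conversely, {5, 6, 7, 8} is a clique of size 4, and the vertices of any clique must share a bag in every tree decomposition; so some bag has ≥ 4 vertices and tw(G) ≥ 3. Therefore the treewidth is 3.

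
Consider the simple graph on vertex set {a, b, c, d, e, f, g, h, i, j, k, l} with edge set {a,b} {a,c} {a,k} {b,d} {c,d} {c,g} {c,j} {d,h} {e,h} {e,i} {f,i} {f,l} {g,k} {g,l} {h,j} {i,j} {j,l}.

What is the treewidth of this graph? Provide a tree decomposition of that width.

The largest bag has 4 vertices, giving width 3; this decomposition certifies tw(G) ≤ 3. For the lower bound: the 4 vertex sets {a,b,k}, {d}, {c}, {g,h,j,l} are disjoint, each induces a connected subgraph, and every pair is joined by at least one edge of G. Contracting each set to a single vertex therefore yields K_{4} as a minor, and since treewidth is minor-monotone, tw(G) ≥ tw(K_{4}) = 3. Combining the bounds, tw(G) = 3.

Treewidth 3.
One such decomposition:
Bags: B1 = {a, b, d, k}  B2 = {a, c, d, k}  B3 = {c, d, g, k}  B4 = {c, d, g, h}  B5 = {c, g, h, j}  B6 = {g, h, j, l}  B7 = {e, h, j, l}  B8 = {e, i, j, l}  B9 = {e, f, i, l}
Tree: B1–B2, B2–B3, B3–B4, B4–B5, B5–B6, B6–B7, B7–B8, B8–B9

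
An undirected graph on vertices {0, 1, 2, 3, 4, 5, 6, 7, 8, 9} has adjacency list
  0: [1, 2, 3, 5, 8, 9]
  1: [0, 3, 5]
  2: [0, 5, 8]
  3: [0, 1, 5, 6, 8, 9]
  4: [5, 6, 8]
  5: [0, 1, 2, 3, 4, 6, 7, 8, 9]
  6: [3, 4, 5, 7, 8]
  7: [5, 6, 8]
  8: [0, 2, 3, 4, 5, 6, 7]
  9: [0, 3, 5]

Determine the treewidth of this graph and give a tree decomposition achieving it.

Each bag holds 4 vertices, so the decomposition has width 3, which upper-bounds the treewidth. Conversely, {0, 2, 5, 8} is a clique of size 4, and the vertices of any clique must share a bag in every tree decomposition; so some bag has ≥ 4 vertices and tw(G) ≥ 3. Combining the bounds, tw(G) = 3.

Treewidth 3.
Bags: B1 = {3, 5, 6, 8}  B2 = {5, 6, 7, 8}  B3 = {0, 3, 5, 8}  B4 = {4, 5, 6, 8}  B5 = {0, 1, 3, 5}  B6 = {0, 3, 5, 9}  B7 = {0, 2, 5, 8}
Tree: B1–B2, B1–B3, B1–B4, B3–B5, B3–B6, B3–B7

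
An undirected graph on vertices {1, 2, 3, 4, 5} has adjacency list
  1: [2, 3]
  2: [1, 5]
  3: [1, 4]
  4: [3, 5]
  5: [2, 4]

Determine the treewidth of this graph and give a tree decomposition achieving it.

Treewidth 2.
Bags: B1 = {2, 4, 5}  B2 = {2, 3, 4}  B3 = {1, 2, 3}
Tree: B1–B2, B2–B3

The largest bag has 3 vertices, giving width 2; this decomposition certifies tw(G) ≤ 2. Since 2–5–4–3–1–2 is a cycle in G, G is not acyclic. Forests are exactly the graphs of treewidth ≤ 1, so tw(G) ≥ 2. Combining the bounds, tw(G) = 2.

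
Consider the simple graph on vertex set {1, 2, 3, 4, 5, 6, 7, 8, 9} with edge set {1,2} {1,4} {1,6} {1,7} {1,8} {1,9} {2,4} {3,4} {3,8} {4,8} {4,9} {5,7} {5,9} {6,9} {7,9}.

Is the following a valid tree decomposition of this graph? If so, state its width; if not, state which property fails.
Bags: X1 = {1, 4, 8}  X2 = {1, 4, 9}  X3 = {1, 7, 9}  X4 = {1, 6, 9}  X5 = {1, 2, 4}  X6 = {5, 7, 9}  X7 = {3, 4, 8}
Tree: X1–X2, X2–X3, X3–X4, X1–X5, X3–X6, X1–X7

Yes; width 2.

Every vertex of G appears in some bag (union = {1, 2, 3, 4, 5, 6, 7, 8, 9}); every edge is covered by a bag; and for each vertex v the set of bags containing v is connected in the bag tree. The decomposition is therefore valid. The largest bag has 3 vertices, so the width is 2.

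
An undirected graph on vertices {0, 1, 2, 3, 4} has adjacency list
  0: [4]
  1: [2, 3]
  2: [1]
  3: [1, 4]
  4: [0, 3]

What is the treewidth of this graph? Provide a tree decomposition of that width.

Treewidth 1.
Bags: B1 = {1, 2}  B2 = {1, 3}  B3 = {3, 4}  B4 = {0, 4}
Tree: B1–B2, B2–B3, B3–B4

The largest bag has 2 vertices, giving width 1; this decomposition certifies tw(G) ≤ 1. Any graph with an edge has treewidth ≥ 1, and G has the edge 1–2. Hence tw(G) = 1 exactly.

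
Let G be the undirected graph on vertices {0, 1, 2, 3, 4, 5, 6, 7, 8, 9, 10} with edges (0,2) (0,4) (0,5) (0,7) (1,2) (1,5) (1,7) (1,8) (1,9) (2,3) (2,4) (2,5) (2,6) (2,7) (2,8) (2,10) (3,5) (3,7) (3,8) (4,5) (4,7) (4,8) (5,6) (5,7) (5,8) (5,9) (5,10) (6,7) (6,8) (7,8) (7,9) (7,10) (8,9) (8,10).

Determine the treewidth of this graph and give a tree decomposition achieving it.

The largest bag has 5 vertices, giving width 4; this decomposition certifies tw(G) ≤ 4. For the lower bound, the 5 vertices {1, 5, 7, 8, 9} are pairwise adjacent, and any tree decomposition puts a clique entirely inside one bag — forcing width ≥ 4. Combining the bounds, tw(G) = 4.

Treewidth 4.
One optimal decomposition is:
Bags: B1 = {2, 5, 6, 7, 8}  B2 = {1, 2, 5, 7, 8}  B3 = {1, 5, 7, 8, 9}  B4 = {2, 5, 7, 8, 10}  B5 = {2, 3, 5, 7, 8}  B6 = {2, 4, 5, 7, 8}  B7 = {0, 2, 4, 5, 7}
Tree: B1–B2, B2–B3, B1–B4, B1–B5, B1–B6, B6–B7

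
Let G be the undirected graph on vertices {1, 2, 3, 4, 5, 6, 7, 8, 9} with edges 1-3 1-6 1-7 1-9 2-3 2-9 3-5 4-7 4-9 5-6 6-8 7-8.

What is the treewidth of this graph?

3

A width-3 tree decomposition is:
Bags: B1 = {2, 4, 7, 9}  B2 = {1, 2, 7, 9}  B3 = {1, 2, 3, 7}  B4 = {1, 3, 7, 8}  B5 = {1, 3, 6, 8}  B6 = {3, 5, 6, 8}
Tree: B1–B2, B2–B3, B3–B4, B4–B5, B5–B6
Every bag has size at most 4, so the width is 4 − 1 = 3 and tw(G) ≤ 3. For the lower bound: the 4 vertex sets {2,4,9}, {7}, {1}, {3,5,6,8} are disjoint, each induces a connected subgraph, and every pair is joined by at least one edge of G. Contracting each set to a single vertex therefore yields K_{4} as a minor, and since treewidth is minor-monotone, tw(G) ≥ tw(K_{4}) = 3. Combining the bounds, tw(G) = 3.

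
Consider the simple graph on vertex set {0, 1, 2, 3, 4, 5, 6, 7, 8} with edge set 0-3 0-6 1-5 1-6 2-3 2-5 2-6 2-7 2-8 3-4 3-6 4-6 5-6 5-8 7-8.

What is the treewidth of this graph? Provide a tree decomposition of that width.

Treewidth 2.
Bags: B1 = {2, 5, 8}  B2 = {2, 5, 6}  B3 = {2, 3, 6}  B4 = {2, 7, 8}  B5 = {1, 5, 6}  B6 = {0, 3, 6}  B7 = {3, 4, 6}
Tree: B1–B2, B2–B3, B1–B4, B2–B5, B3–B6, B3–B7

Every bag has size at most 3, so the width is 3 − 1 = 2 and tw(G) ≤ 2. On the other hand G contains the 3-clique {2, 5, 8}. A clique must lie in a single bag of any decomposition, so no decomposition can have width below 2. Combining the bounds, tw(G) = 2.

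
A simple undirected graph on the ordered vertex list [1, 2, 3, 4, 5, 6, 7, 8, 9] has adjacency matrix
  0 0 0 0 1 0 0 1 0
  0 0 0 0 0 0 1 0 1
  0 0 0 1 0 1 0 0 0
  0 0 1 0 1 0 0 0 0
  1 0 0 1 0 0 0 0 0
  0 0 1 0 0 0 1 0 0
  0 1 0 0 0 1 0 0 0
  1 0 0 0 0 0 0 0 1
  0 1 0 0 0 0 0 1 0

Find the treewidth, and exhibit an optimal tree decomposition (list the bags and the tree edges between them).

Treewidth 2.
Bags: B1 = {1, 4, 5}  B2 = {1, 3, 4}  B3 = {1, 3, 6}  B4 = {1, 6, 7}  B5 = {1, 2, 7}  B6 = {1, 2, 9}  B7 = {1, 8, 9}
Tree: B1–B2, B2–B3, B3–B4, B4–B5, B5–B6, B6–B7

The largest bag has 3 vertices, giving width 2; this decomposition certifies tw(G) ≤ 2. Since 1–5–4–3–6–7–2–9–8–1 is a cycle in G, G is not acyclic. Forests are exactly the graphs of treewidth ≤ 1, so tw(G) ≥ 2. Hence tw(G) = 2 exactly.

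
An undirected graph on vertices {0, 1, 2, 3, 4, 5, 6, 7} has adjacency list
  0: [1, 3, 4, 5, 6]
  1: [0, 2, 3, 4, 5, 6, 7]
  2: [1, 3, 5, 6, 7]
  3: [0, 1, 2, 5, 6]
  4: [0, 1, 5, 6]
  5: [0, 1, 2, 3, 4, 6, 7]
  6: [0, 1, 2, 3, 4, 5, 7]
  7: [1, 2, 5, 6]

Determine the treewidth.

4

A width-4 tree decomposition is:
Bags: B1 = {1, 2, 3, 5, 6}  B2 = {0, 1, 3, 5, 6}  B3 = {1, 2, 5, 6, 7}  B4 = {0, 1, 4, 5, 6}
Tree: B1–B2, B1–B3, B2–B4
The largest bag has 5 vertices, giving width 4; this decomposition certifies tw(G) ≤ 4. For the lower bound, the 5 vertices {0, 1, 3, 5, 6} are pairwise adjacent, and any tree decomposition puts a clique entirely inside one bag — forcing width ≥ 4. Therefore the treewidth is 4.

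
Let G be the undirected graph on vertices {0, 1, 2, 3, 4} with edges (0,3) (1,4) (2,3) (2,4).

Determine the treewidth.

1

A width-1 tree decomposition is:
Bags: B1 = {1, 4}  B2 = {2, 4}  B3 = {2, 3}  B4 = {0, 3}
Tree: B1–B2, B2–B3, B3–B4
Every bag has size at most 2, so the width is 2 − 1 = 1 and tw(G) ≤ 1. Since G has at least one edge (e.g. 1–4), it is not an edgeless graph, so tw(G) ≥ 1. Hence tw(G) = 1 exactly.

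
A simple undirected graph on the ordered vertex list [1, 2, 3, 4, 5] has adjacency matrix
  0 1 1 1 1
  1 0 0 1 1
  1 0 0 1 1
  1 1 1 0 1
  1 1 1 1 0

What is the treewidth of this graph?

3

A width-3 tree decomposition is:
Bags: B1 = {1, 3, 4, 5}  B2 = {1, 2, 4, 5}
Tree: B1–B2
Every bag has size at most 4, so the width is 4 − 1 = 3 and tw(G) ≤ 3. Conversely, {1, 2, 4, 5} is a clique of size 4, and the vertices of any clique must share a bag in every tree decomposition; so some bag has ≥ 4 vertices and tw(G) ≥ 3. The upper and lower bounds meet at 3, so that is the treewidth.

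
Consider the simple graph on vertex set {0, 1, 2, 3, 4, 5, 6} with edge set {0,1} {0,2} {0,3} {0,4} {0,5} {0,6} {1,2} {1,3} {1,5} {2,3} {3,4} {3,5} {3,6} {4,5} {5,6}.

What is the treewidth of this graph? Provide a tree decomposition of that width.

Every bag has size at most 4, so the width is 4 − 1 = 3 and tw(G) ≤ 3. For the lower bound, the 4 vertices {0, 1, 2, 3} are pairwise adjacent, and any tree decomposition puts a clique entirely inside one bag — forcing width ≥ 3. The upper and lower bounds meet at 3, so that is the treewidth.

Treewidth 3.
One such decomposition:
Bags: B1 = {0, 3, 4, 5}  B2 = {0, 1, 3, 5}  B3 = {0, 3, 5, 6}  B4 = {0, 1, 2, 3}
Tree: B1–B2, B2–B3, B2–B4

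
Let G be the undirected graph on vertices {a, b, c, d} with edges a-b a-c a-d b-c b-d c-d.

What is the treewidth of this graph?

3

A width-3 tree decomposition is:
Bags: B1 = {a, b, c, d}
Tree: (single bag)
With just one bag of size 4, the width is 4 − 1 = 3, so tw(G) ≤ 3. For the lower bound, the 4 vertices {a, b, c, d} are pairwise adjacent, and any tree decomposition puts a clique entirely inside one bag — forcing width ≥ 3. The upper and lower bounds meet at 3, so that is the treewidth.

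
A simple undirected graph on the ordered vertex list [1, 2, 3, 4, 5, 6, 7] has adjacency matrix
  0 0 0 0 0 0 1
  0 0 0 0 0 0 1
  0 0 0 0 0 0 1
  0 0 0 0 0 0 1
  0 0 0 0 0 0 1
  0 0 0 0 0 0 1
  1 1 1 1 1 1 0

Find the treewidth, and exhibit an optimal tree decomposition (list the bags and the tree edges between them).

The largest bag has 2 vertices, giving width 1; this decomposition certifies tw(G) ≤ 1. Any graph with an edge has treewidth ≥ 1, and G has the edge 3–7. The upper and lower bounds meet at 1, so that is the treewidth.

Treewidth 1.
One such decomposition:
Bags: B1 = {3, 7}  B2 = {6, 7}  B3 = {4, 7}  B4 = {2, 7}  B5 = {1, 7}  B6 = {5, 7}
Tree: B1–B2, B2–B3, B1–B4, B3–B5, B2–B6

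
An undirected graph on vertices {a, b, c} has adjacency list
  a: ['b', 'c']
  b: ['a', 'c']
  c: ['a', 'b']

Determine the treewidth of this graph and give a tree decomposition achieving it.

A single bag containing all 3 vertices is trivially a valid decomposition of width 2. Conversely, {a, b, c} is a clique of size 3, and the vertices of any clique must share a bag in every tree decomposition; so some bag has ≥ 3 vertices and tw(G) ≥ 2. The upper and lower bounds meet at 2, so that is the treewidth.

Treewidth 2.
Bags: B1 = {a, b, c}
Tree: (single bag)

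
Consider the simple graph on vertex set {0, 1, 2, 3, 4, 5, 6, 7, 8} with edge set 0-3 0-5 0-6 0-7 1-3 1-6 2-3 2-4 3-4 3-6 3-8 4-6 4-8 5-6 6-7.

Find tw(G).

2

A width-2 tree decomposition is:
Bags: B1 = {0, 5, 6}  B2 = {0, 6, 7}  B3 = {0, 3, 6}  B4 = {3, 4, 6}  B5 = {2, 3, 4}  B6 = {3, 4, 8}  B7 = {1, 3, 6}
Tree: B1–B2, B2–B3, B3–B4, B4–B5, B4–B6, B3–B7
Every bag has size at most 3, so the width is 3 − 1 = 2 and tw(G) ≤ 2. For the lower bound, the 3 vertices {0, 3, 6} are pairwise adjacent, and any tree decomposition puts a clique entirely inside one bag — forcing width ≥ 2. Hence tw(G) = 2 exactly.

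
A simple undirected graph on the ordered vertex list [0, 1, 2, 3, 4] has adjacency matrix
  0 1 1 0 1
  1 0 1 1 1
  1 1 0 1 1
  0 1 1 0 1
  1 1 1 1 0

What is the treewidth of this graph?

3

A width-3 tree decomposition is:
Bags: B1 = {0, 1, 2, 4}  B2 = {1, 2, 3, 4}
Tree: B1–B2
Every bag has size at most 4, so the width is 4 − 1 = 3 and tw(G) ≤ 3. For the lower bound, the 4 vertices {0, 1, 2, 4} are pairwise adjacent, and any tree decomposition puts a clique entirely inside one bag — forcing width ≥ 3. Combining the bounds, tw(G) = 3.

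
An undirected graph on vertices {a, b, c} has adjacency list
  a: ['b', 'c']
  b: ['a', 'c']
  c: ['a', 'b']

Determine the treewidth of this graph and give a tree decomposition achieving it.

A single bag containing all 3 vertices is trivially a valid decomposition of width 2. For the lower bound, the 3 vertices {a, b, c} are pairwise adjacent, and any tree decomposition puts a clique entirely inside one bag — forcing width ≥ 2. Combining the bounds, tw(G) = 2.

Treewidth 2.
One optimal decomposition is:
Bags: B1 = {a, b, c}
Tree: (single bag)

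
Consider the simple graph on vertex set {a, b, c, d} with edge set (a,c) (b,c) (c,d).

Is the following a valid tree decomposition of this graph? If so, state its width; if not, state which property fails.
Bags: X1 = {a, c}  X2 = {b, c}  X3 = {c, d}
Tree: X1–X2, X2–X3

Yes; width 1.

Checking the three conditions: (i) the bags cover all of {a, b, c, d}; (ii) for each edge, some bag contains both endpoints; (iii) the bags containing any fixed vertex form a subtree. All hold, so the decomposition is valid with width 2 − 1 = 1.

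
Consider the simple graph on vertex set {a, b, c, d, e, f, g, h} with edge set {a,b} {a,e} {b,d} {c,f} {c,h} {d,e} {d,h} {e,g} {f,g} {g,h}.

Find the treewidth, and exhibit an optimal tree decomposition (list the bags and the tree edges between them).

Each bag holds 3 vertices, so the decomposition has width 2, which upper-bounds the treewidth. The edges c–f–g–h–c form a cycle, so G is not a tree and its treewidth is at least 2. The upper and lower bounds meet at 2, so that is the treewidth.

Treewidth 2.
One such decomposition:
Bags: B1 = {c, f, h}  B2 = {f, g, h}  B3 = {d, g, h}  B4 = {d, e, g}  B5 = {b, d, e}  B6 = {a, b, e}
Tree: B1–B2, B2–B3, B3–B4, B4–B5, B5–B6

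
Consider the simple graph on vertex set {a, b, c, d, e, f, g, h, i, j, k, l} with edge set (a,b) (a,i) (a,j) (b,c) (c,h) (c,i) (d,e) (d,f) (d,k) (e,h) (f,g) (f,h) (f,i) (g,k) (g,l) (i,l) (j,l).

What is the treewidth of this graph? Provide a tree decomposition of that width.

Treewidth 3.
Bags: B1 = {a, b, j, l}  B2 = {a, b, i, l}  B3 = {b, c, i, l}  B4 = {c, g, i, l}  B5 = {c, f, g, i}  B6 = {c, f, g, h}  B7 = {f, g, h, k}  B8 = {d, f, h, k}  B9 = {d, e, h, k}
Tree: B1–B2, B2–B3, B3–B4, B4–B5, B5–B6, B6–B7, B7–B8, B8–B9

Every bag has size at most 4, so the width is 4 − 1 = 3 and tw(G) ≤ 3. For the lower bound: the 4 vertex sets {a,b,j}, {l}, {i}, {c,f,g,h} are disjoint, each induces a connected subgraph, and every pair is joined by at least one edge of G. Contracting each set to a single vertex therefore yields K_{4} as a minor, and since treewidth is minor-monotone, tw(G) ≥ tw(K_{4}) = 3. The upper and lower bounds meet at 3, so that is the treewidth.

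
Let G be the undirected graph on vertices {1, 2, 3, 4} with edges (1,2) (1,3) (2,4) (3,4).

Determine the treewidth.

A width-2 tree decomposition is:
Bags: B1 = {1, 2, 4}  B2 = {1, 3, 4}
Tree: B1–B2
The largest bag has 3 vertices, giving width 2; this decomposition certifies tw(G) ≤ 2. For the lower bound, G contains the cycle 4–2–1–3–4, so G is not a forest; only forests have treewidth ≤ 1, hence tw(G) ≥ 2. Hence tw(G) = 2 exactly.

2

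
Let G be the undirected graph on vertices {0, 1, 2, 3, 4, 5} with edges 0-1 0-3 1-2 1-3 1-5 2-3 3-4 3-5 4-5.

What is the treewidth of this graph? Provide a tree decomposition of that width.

Each bag holds 3 vertices, so the decomposition has width 2, which upper-bounds the treewidth. For the lower bound, the 3 vertices {0, 1, 3} are pairwise adjacent, and any tree decomposition puts a clique entirely inside one bag — forcing width ≥ 2. The upper and lower bounds meet at 2, so that is the treewidth.

Treewidth 2.
One optimal decomposition is:
Bags: B1 = {1, 3, 5}  B2 = {0, 1, 3}  B3 = {1, 2, 3}  B4 = {3, 4, 5}
Tree: B1–B2, B2–B3, B1–B4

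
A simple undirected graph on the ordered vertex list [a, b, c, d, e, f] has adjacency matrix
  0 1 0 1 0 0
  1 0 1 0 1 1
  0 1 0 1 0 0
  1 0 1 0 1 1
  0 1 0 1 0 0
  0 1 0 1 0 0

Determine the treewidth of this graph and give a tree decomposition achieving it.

Each bag holds 3 vertices, so the decomposition has width 2, which upper-bounds the treewidth. The edges b–f–d–c–b form a cycle, so G is not a tree and its treewidth is at least 2. Combining the bounds, tw(G) = 2.

Treewidth 2.
One such decomposition:
Bags: B1 = {b, d, f}  B2 = {b, c, d}  B3 = {b, d, e}  B4 = {a, b, d}
Tree: B1–B2, B2–B3, B3–B4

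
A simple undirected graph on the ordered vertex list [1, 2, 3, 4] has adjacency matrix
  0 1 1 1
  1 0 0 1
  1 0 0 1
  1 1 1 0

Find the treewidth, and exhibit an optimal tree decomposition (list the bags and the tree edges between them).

Treewidth 2.
One optimal decomposition is:
Bags: B1 = {1, 2, 4}  B2 = {1, 3, 4}
Tree: B1–B2

Every bag has size at most 3, so the width is 3 − 1 = 2 and tw(G) ≤ 2. Conversely, {1, 2, 4} is a clique of size 3, and the vertices of any clique must share a bag in every tree decomposition; so some bag has ≥ 3 vertices and tw(G) ≥ 2. Therefore the treewidth is 2.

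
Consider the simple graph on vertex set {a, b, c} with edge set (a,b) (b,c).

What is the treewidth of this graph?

A width-1 tree decomposition is:
Bags: B1 = {a, b}  B2 = {b, c}
Tree: B1–B2
The largest bag has 2 vertices, giving width 1; this decomposition certifies tw(G) ≤ 1. Since G has at least one edge (e.g. a–b), it is not an edgeless graph, so tw(G) ≥ 1. The upper and lower bounds meet at 1, so that is the treewidth.

1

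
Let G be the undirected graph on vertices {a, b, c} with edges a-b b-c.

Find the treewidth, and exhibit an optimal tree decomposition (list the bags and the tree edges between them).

Treewidth 1.
One such decomposition:
Bags: B1 = {a, b}  B2 = {b, c}
Tree: B1–B2

Each bag holds 2 vertices, so the decomposition has width 1, which upper-bounds the treewidth. Any graph with an edge has treewidth ≥ 1, and G has the edge b–a. Hence tw(G) = 1 exactly.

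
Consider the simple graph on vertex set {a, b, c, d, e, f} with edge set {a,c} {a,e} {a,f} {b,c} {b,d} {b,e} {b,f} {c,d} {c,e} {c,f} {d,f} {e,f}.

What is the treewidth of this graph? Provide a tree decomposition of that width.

Treewidth 3.
Bags: B1 = {a, c, e, f}  B2 = {b, c, e, f}  B3 = {b, c, d, f}
Tree: B1–B2, B2–B3

Each bag holds 4 vertices, so the decomposition has width 3, which upper-bounds the treewidth. On the other hand G contains the 4-clique {b, c, d, f}. A clique must lie in a single bag of any decomposition, so no decomposition can have width below 3. Therefore the treewidth is 3.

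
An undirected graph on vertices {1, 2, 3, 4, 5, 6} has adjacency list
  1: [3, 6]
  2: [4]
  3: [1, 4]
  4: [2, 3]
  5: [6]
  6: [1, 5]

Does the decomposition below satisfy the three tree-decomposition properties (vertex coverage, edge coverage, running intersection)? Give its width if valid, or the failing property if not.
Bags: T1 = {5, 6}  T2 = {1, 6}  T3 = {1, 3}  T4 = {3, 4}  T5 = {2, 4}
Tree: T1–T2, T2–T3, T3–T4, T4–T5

Every vertex of G appears in some bag (union = {1, 2, 3, 4, 5, 6}); every edge is covered by a bag; and for each vertex v the set of bags containing v is connected in the bag tree. The decomposition is therefore valid. The largest bag has 2 vertices, so the width is 1.

Yes; width 1.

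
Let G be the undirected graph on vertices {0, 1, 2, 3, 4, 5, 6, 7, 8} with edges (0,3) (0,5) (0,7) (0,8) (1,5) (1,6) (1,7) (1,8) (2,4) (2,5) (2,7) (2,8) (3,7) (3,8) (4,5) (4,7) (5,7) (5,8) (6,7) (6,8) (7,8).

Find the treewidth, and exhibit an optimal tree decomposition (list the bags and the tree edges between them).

Every bag has size at most 4, so the width is 4 − 1 = 3 and tw(G) ≤ 3. On the other hand G contains the 4-clique {0, 3, 7, 8}. A clique must lie in a single bag of any decomposition, so no decomposition can have width below 3. Therefore the treewidth is 3.

Treewidth 3.
One such decomposition:
Bags: B1 = {1, 5, 7, 8}  B2 = {2, 5, 7, 8}  B3 = {1, 6, 7, 8}  B4 = {0, 5, 7, 8}  B5 = {2, 4, 5, 7}  B6 = {0, 3, 7, 8}
Tree: B1–B2, B1–B3, B1–B4, B2–B5, B4–B6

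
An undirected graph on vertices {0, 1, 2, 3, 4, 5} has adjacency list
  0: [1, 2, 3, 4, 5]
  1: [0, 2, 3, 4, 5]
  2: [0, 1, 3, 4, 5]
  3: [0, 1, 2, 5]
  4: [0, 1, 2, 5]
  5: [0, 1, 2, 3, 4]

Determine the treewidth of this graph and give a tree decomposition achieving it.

Every bag has size at most 5, so the width is 5 − 1 = 4 and tw(G) ≤ 4. For the lower bound, the 5 vertices {0, 1, 2, 3, 5} are pairwise adjacent, and any tree decomposition puts a clique entirely inside one bag — forcing width ≥ 4. Combining the bounds, tw(G) = 4.

Treewidth 4.
Bags: B1 = {0, 1, 2, 3, 5}  B2 = {0, 1, 2, 4, 5}
Tree: B1–B2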